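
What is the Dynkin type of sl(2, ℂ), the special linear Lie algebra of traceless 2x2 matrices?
This is sl(2), which has dimension 2^2 - 1 = 3 and rank 2 - 1 = 1 (a Cartan subalgebra is the diagonal traceless matrices). In the classification of classical Lie algebras, the special linear algebra sl(n+1) has type A_n; here n = 1, so the Dynkin diagram is a chain of 1 nodes with single edges (A_1). Hence the type is A_1.

type A_1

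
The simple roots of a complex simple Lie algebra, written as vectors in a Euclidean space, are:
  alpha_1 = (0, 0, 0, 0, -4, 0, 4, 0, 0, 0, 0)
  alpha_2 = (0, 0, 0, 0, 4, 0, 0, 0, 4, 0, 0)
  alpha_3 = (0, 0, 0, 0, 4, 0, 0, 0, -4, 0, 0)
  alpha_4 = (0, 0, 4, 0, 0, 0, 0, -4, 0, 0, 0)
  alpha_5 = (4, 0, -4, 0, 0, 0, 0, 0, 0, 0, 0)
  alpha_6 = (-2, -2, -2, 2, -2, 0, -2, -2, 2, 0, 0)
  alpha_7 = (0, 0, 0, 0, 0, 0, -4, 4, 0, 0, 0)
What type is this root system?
E_7

Compute the Cartan integers a_ij = 2(alpha_i, alpha_j)/(alpha_j, alpha_j); the resulting 7x7 Cartan matrix is
[[2, -1, -1, 0, 0, 0, -1], [-1, 2, 0, 0, 0, 0, 0], [-1, 0, 2, 0, 0, -1, 0], [0, 0, 0, 2, -1, 0, -1], [0, 0, 0, -1, 2, 0, 0], [0, 0, -1, 0, 0, 2, 0], [-1, 0, 0, -1, 0, 0, 2]].
All simple roots have the same length, so the diagram is simply laced. The associated Dynkin diagram is a chain of 6 nodes with one extra node attached to the third node from one end (E_7), so the type is E_7.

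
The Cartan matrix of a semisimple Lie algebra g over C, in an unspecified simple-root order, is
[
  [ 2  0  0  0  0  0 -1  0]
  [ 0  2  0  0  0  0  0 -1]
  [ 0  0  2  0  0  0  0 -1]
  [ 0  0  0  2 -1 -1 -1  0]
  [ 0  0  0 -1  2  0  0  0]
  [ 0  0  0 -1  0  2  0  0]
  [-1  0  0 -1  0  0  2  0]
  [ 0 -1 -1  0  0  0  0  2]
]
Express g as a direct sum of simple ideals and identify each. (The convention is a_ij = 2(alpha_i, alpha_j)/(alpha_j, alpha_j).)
The diagram associated to this matrix has two connected components: the simple roots {alpha_2, alpha_3, alpha_8} form a chain of 3 nodes with single edges (A_3), and {alpha_1, alpha_4, alpha_5, alpha_6, alpha_7} form a chain of 3 nodes with a fork of two nodes at one end (D_5). A semisimple Lie algebra decomposes uniquely as the direct sum of simple ideals, one per connected component of its Dynkin diagram, so g ≅ A_3 ⊕ D_5 (dimension 15 + 45 = 60).

A3 + D5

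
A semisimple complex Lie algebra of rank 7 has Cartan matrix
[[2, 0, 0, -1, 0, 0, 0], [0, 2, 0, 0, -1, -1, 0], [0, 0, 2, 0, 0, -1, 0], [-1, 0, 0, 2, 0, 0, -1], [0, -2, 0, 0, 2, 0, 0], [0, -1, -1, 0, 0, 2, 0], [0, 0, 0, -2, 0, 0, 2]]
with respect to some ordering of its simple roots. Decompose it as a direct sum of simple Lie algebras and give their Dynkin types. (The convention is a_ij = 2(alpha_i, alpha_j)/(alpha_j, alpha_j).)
The diagram associated to this matrix has two connected components: the simple roots {alpha_1, alpha_4, alpha_7} form a chain of 3 nodes with a double edge at one end; the terminal node there is the unique long simple root (C_3), and {alpha_2, alpha_3, alpha_5, alpha_6} form a chain of 4 nodes with a double edge at one end; the terminal node there is the unique long simple root (C_4). A semisimple Lie algebra decomposes uniquely as the direct sum of simple ideals, one per connected component of its Dynkin diagram, so g ≅ C_3 ⊕ C_4 (dimension 21 + 36 = 57).

type C_3 + type C_4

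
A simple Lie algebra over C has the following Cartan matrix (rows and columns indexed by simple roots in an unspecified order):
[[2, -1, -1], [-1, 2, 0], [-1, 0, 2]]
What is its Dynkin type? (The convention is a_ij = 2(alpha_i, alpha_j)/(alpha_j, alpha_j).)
The matrix has rank 3 with 2's on the diagonal. Reading the off-diagonal entries as Dynkin edges (a single edge where a_ij = a_ji = -1; a double or triple edge where a_ij * a_ji = 2 or 3), the diagram is a chain of 3 nodes with single edges (A_3). One simple-root ordering that puts it in standard form is (alpha_3, alpha_1, alpha_2). So the algebra is type A_3, i.e. sl(4).

A_3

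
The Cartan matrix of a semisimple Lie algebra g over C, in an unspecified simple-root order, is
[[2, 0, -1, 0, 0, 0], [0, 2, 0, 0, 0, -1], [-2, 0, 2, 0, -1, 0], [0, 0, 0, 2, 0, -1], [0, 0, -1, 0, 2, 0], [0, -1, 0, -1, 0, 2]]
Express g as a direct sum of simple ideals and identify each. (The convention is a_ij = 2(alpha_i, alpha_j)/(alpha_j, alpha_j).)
A_3 + B_3

The diagram associated to this matrix has two connected components: the simple roots {alpha_2, alpha_4, alpha_6} form a chain of 3 nodes with single edges (A_3), and {alpha_1, alpha_3, alpha_5} form a chain of 3 nodes with a double edge at one end; the terminal node there is the unique short simple root (B_3). A semisimple Lie algebra decomposes uniquely as the direct sum of simple ideals, one per connected component of its Dynkin diagram, so g ≅ A_3 ⊕ B_3 (dimension 15 + 21 = 36).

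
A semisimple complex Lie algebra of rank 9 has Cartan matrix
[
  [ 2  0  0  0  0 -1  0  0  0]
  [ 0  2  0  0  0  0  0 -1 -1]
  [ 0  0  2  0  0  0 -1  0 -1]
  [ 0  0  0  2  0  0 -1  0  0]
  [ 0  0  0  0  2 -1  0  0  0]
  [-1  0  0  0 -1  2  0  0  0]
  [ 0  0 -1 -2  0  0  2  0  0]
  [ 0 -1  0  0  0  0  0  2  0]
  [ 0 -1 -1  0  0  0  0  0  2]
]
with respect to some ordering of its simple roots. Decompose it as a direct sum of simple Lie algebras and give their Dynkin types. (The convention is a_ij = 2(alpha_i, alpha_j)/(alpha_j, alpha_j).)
A_3 ⊕ B_6

The diagram associated to this matrix has two connected components: the simple roots {alpha_1, alpha_5, alpha_6} form a chain of 3 nodes with single edges (A_3), and {alpha_2, alpha_3, alpha_4, alpha_7, alpha_8, alpha_9} form a chain of 6 nodes with a double edge at one end; the terminal node there is the unique short simple root (B_6). A semisimple Lie algebra decomposes uniquely as the direct sum of simple ideals, one per connected component of its Dynkin diagram, so g ≅ A_3 ⊕ B_6 (dimension 15 + 78 = 93).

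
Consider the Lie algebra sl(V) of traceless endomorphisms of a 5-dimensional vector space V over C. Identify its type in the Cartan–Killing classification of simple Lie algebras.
This is sl(5), which has dimension 5^2 - 1 = 24 and rank 5 - 1 = 4 (a Cartan subalgebra is the diagonal traceless matrices). In the classification of classical Lie algebras, the special linear algebra sl(n+1) has type A_n; here n = 4, so the Dynkin diagram is a chain of 4 nodes with single edges (A_4). Hence the type is A_4.

A4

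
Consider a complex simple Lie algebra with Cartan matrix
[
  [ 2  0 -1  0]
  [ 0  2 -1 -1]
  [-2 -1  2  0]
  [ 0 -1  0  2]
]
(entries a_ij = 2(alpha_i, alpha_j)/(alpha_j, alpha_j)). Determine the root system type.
The matrix has rank 4 with 2's on the diagonal. Reading the off-diagonal entries as Dynkin edges (a single edge where a_ij = a_ji = -1; a double or triple edge where a_ij * a_ji = 2 or 3), the diagram is a chain of 4 nodes with a double edge at one end; the terminal node there is the unique short simple root (B_4). One simple-root ordering that puts it in standard form is (alpha_4, alpha_2, alpha_3, alpha_1). So the algebra is type B_4, i.e. so(9).

B_4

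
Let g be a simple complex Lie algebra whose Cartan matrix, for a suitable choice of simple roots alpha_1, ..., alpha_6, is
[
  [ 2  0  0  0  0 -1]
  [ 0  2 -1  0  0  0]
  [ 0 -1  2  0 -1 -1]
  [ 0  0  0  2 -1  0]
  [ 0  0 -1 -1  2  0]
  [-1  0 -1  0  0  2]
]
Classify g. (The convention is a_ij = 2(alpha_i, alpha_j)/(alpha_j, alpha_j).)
The matrix has rank 6 with 2's on the diagonal. Reading the off-diagonal entries as Dynkin edges (a single edge where a_ij = a_ji = -1; a double or triple edge where a_ij * a_ji = 2 or 3), the diagram is a chain of 5 nodes with one extra node attached to the third node from one end (E_6). One simple-root ordering that puts it in standard form is (alpha_1, alpha_2, alpha_6, alpha_3, alpha_5, alpha_4). So the algebra is type E_6.

E_6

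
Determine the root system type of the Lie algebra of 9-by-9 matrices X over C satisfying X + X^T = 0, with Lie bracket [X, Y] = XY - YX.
B4

This is so(9) with 9 odd, which has dimension 9(9-1)/2 = 36 and rank (9-1)/2 = 4. In the classification of classical Lie algebras, the orthogonal algebra so(2n+1) in an odd number of variables has type B_n; here n = 4, so the Dynkin diagram is a chain of 4 nodes with a double edge at one end; the terminal node there is the unique short simple root (B_4). Hence the type is B_4.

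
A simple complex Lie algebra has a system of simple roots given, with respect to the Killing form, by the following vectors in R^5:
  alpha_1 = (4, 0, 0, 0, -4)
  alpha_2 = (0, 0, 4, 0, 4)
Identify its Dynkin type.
A2

Compute the Cartan integers a_ij = 2(alpha_i, alpha_j)/(alpha_j, alpha_j); the resulting 2x2 Cartan matrix is
[[2, -1], [-1, 2]].
All simple roots have the same length, so the diagram is simply laced. The associated Dynkin diagram is a chain of 2 nodes with single edges (A_2), so the type is A_2 (the algebra sl(3)).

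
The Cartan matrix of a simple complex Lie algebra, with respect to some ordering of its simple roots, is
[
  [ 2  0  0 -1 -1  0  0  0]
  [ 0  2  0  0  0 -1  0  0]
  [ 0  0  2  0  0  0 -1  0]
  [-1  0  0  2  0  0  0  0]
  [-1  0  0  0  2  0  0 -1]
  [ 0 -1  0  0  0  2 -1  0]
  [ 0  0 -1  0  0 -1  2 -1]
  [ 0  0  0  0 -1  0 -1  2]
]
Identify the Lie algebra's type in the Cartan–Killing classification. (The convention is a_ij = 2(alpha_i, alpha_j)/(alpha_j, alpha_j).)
E_8

The matrix has rank 8 with 2's on the diagonal. Reading the off-diagonal entries as Dynkin edges (a single edge where a_ij = a_ji = -1; a double or triple edge where a_ij * a_ji = 2 or 3), the diagram is a chain of 7 nodes with one extra node attached to the third node from one end (E_8). One simple-root ordering that puts it in standard form is (alpha_2, alpha_3, alpha_6, alpha_7, alpha_8, alpha_5, alpha_1, alpha_4). So the algebra is type E_8.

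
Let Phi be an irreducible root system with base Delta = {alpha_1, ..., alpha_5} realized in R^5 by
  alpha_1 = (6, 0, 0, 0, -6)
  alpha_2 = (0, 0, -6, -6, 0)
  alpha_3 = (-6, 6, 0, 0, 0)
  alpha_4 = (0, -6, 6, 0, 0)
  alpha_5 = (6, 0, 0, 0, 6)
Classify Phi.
D_5 (so(10))

Compute the Cartan integers a_ij = 2(alpha_i, alpha_j)/(alpha_j, alpha_j); the resulting 5x5 Cartan matrix is
[[2, 0, -1, 0, 0], [0, 2, 0, -1, 0], [-1, 0, 2, -1, -1], [0, -1, -1, 2, 0], [0, 0, -1, 0, 2]].
All simple roots have the same length, so the diagram is simply laced. The associated Dynkin diagram is a chain of 3 nodes with a fork of two nodes at one end (D_5), so the type is D_5 (the algebra so(10)).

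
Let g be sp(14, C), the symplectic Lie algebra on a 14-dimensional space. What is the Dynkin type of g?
C_7

This is sp(14), which has dimension 14(14+1)/2 = 105 and rank 14/2 = 7. In the classification of classical Lie algebras, the symplectic algebra sp(2n) has type C_n; here n = 7, so the Dynkin diagram is a chain of 7 nodes with a double edge at one end; the terminal node there is the unique long simple root (C_7). Hence the type is C_7.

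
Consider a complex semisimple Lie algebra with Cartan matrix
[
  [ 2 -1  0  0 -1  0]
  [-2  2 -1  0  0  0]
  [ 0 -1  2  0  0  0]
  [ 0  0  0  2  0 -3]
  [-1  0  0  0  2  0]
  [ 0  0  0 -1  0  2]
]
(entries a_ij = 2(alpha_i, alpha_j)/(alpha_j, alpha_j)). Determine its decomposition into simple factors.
type F_4 + type G_2

The diagram associated to this matrix has two connected components: the simple roots {alpha_1, alpha_2, alpha_3, alpha_5} form a chain of 4 nodes with a double edge between the middle two (F_4), and {alpha_4, alpha_6} form two nodes joined by a triple edge (G_2). A semisimple Lie algebra decomposes uniquely as the direct sum of simple ideals, one per connected component of its Dynkin diagram, so g ≅ F_4 ⊕ G_2 (dimension 52 + 14 = 66).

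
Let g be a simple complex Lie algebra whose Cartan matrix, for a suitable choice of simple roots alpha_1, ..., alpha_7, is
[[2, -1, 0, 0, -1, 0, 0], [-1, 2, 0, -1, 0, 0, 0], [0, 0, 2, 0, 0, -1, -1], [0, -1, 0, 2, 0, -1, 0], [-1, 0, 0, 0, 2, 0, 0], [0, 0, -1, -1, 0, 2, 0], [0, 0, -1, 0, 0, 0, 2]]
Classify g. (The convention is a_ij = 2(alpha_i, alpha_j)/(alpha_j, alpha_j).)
The matrix has rank 7 with 2's on the diagonal. Reading the off-diagonal entries as Dynkin edges (a single edge where a_ij = a_ji = -1; a double or triple edge where a_ij * a_ji = 2 or 3), the diagram is a chain of 7 nodes with single edges (A_7). One simple-root ordering that puts it in standard form is (alpha_7, alpha_3, alpha_6, alpha_4, alpha_2, alpha_1, alpha_5). So the algebra is type A_7, i.e. sl(8).

A_7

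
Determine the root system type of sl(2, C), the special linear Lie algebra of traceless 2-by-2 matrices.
A_1

This is sl(2), which has dimension 2^2 - 1 = 3 and rank 2 - 1 = 1 (a Cartan subalgebra is the diagonal traceless matrices). In the classification of classical Lie algebras, the special linear algebra sl(n+1) has type A_n; here n = 1, so the Dynkin diagram is a chain of 1 nodes with single edges (A_1). Hence the type is A_1.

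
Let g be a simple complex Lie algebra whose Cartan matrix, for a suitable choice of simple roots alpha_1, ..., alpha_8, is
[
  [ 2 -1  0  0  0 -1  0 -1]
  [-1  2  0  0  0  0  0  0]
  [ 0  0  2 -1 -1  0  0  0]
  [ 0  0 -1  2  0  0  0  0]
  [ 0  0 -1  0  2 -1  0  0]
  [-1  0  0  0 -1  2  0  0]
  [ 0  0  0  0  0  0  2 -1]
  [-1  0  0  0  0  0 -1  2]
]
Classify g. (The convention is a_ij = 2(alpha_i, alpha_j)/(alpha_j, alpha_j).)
The matrix has rank 8 with 2's on the diagonal. Reading the off-diagonal entries as Dynkin edges (a single edge where a_ij = a_ji = -1; a double or triple edge where a_ij * a_ji = 2 or 3), the diagram is a chain of 7 nodes with one extra node attached to the third node from one end (E_8). One simple-root ordering that puts it in standard form is (alpha_7, alpha_2, alpha_8, alpha_1, alpha_6, alpha_5, alpha_3, alpha_4). So the algebra is type E_8.

E8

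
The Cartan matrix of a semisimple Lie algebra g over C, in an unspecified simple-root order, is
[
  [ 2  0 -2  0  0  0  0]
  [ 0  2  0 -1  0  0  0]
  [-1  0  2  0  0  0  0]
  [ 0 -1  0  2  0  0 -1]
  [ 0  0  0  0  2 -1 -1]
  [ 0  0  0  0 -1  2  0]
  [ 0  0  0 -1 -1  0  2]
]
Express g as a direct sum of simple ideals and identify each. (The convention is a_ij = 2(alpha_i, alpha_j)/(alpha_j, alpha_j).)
A5 + B2

The diagram associated to this matrix has two connected components: the simple roots {alpha_2, alpha_4, alpha_5, alpha_6, alpha_7} form a chain of 5 nodes with single edges (A_5), and {alpha_1, alpha_3} form a chain of 2 nodes with a double edge at one end; the terminal node there is the unique short simple root (B_2). A semisimple Lie algebra decomposes uniquely as the direct sum of simple ideals, one per connected component of its Dynkin diagram, so g ≅ A_5 ⊕ B_2 (dimension 35 + 10 = 45).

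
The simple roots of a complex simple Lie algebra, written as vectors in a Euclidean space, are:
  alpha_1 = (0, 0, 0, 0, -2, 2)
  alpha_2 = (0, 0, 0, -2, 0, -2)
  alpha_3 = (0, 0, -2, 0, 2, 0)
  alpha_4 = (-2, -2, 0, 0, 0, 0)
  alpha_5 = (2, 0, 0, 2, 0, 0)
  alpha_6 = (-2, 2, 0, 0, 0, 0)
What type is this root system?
D_6

Compute the Cartan integers a_ij = 2(alpha_i, alpha_j)/(alpha_j, alpha_j); the resulting 6x6 Cartan matrix is
[[2, -1, -1, 0, 0, 0], [-1, 2, 0, 0, -1, 0], [-1, 0, 2, 0, 0, 0], [0, 0, 0, 2, -1, 0], [0, -1, 0, -1, 2, -1], [0, 0, 0, 0, -1, 2]].
All simple roots have the same length, so the diagram is simply laced. The associated Dynkin diagram is a chain of 4 nodes with a fork of two nodes at one end (D_6), so the type is D_6 (the algebra so(12)).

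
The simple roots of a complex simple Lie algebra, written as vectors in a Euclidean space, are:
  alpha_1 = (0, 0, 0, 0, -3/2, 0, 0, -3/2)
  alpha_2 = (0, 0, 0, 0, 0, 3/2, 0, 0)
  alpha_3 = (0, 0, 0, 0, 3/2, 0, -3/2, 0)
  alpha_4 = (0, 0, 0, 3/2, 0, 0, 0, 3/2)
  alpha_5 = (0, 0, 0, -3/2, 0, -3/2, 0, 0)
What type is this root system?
type B_5

Compute the Cartan integers a_ij = 2(alpha_i, alpha_j)/(alpha_j, alpha_j); the resulting 5x5 Cartan matrix is
[[2, 0, -1, -1, 0], [0, 2, 0, 0, -1], [-1, 0, 2, 0, 0], [-1, 0, 0, 2, -1], [0, -2, 0, -1, 2]].
The roots have two lengths (squared-length ratio 2:1); the short ones are alpha_{2}. The associated Dynkin diagram is a chain of 5 nodes with a double edge at one end; the terminal node there is the unique short simple root (B_5), so the type is B_5 (the algebra so(11)).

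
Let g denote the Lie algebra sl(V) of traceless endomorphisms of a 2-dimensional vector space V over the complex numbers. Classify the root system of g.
This is sl(2), which has dimension 2^2 - 1 = 3 and rank 2 - 1 = 1 (a Cartan subalgebra is the diagonal traceless matrices). In the classification of classical Lie algebras, the special linear algebra sl(n+1) has type A_n; here n = 1, so the Dynkin diagram is a chain of 1 nodes with single edges (A_1). Hence the type is A_1.

A_1 (sl(2))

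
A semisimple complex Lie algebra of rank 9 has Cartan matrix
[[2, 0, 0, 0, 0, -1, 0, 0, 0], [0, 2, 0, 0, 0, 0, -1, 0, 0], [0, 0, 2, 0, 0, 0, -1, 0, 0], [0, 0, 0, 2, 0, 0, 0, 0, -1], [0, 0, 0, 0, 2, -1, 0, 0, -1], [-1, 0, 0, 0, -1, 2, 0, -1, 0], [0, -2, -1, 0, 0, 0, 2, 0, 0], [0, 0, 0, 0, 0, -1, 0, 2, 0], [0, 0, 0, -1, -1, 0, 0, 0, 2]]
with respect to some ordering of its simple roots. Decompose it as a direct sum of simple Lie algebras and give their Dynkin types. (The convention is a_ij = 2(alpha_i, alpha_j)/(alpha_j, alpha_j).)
The diagram associated to this matrix has two connected components: the simple roots {alpha_2, alpha_3, alpha_7} form a chain of 3 nodes with a double edge at one end; the terminal node there is the unique short simple root (B_3), and {alpha_1, alpha_4, alpha_5, alpha_6, alpha_8, alpha_9} form a chain of 4 nodes with a fork of two nodes at one end (D_6). A semisimple Lie algebra decomposes uniquely as the direct sum of simple ideals, one per connected component of its Dynkin diagram, so g ≅ B_3 ⊕ D_6 (dimension 21 + 66 = 87).

B_3 (so(7)) ⊕ D_6 (so(12))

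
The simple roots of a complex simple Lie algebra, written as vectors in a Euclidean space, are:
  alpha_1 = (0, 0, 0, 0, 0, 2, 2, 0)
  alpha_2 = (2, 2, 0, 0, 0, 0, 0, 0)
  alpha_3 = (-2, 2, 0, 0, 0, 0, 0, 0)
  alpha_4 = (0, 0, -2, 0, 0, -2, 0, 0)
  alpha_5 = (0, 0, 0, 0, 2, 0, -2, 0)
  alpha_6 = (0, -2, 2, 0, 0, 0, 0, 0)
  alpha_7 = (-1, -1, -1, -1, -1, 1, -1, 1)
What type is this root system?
type E_7

Compute the Cartan integers a_ij = 2(alpha_i, alpha_j)/(alpha_j, alpha_j); the resulting 7x7 Cartan matrix is
[[2, 0, 0, -1, -1, 0, 0], [0, 2, 0, 0, 0, -1, -1], [0, 0, 2, 0, 0, -1, 0], [-1, 0, 0, 2, 0, -1, 0], [-1, 0, 0, 0, 2, 0, 0], [0, -1, -1, -1, 0, 2, 0], [0, -1, 0, 0, 0, 0, 2]].
All simple roots have the same length, so the diagram is simply laced. The associated Dynkin diagram is a chain of 6 nodes with one extra node attached to the third node from one end (E_7), so the type is E_7.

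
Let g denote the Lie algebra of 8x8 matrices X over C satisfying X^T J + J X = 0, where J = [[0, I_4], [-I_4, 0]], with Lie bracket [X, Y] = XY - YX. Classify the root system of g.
This is sp(8), which has dimension 8(8+1)/2 = 36 and rank 8/2 = 4. In the classification of classical Lie algebras, the symplectic algebra sp(2n) has type C_n; here n = 4, so the Dynkin diagram is a chain of 4 nodes with a double edge at one end; the terminal node there is the unique long simple root (C_4). Hence the type is C_4.

C_4 (sp(8))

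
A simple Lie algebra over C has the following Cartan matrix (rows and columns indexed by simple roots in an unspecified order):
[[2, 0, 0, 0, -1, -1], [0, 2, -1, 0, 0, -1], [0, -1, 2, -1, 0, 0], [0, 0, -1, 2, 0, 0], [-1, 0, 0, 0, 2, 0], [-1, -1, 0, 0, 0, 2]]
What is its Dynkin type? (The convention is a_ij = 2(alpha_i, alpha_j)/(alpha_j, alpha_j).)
The matrix has rank 6 with 2's on the diagonal. Reading the off-diagonal entries as Dynkin edges (a single edge where a_ij = a_ji = -1; a double or triple edge where a_ij * a_ji = 2 or 3), the diagram is a chain of 6 nodes with single edges (A_6). One simple-root ordering that puts it in standard form is (alpha_5, alpha_1, alpha_6, alpha_2, alpha_3, alpha_4). So the algebra is type A_6, i.e. sl(7).

A_6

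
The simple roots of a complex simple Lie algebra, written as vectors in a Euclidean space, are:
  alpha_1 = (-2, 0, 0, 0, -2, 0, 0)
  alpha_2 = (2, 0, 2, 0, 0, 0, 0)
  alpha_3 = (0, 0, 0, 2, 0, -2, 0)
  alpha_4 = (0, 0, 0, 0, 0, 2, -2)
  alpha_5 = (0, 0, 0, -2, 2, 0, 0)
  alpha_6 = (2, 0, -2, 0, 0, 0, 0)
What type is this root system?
Compute the Cartan integers a_ij = 2(alpha_i, alpha_j)/(alpha_j, alpha_j); the resulting 6x6 Cartan matrix is
[[2, -1, 0, 0, -1, -1], [-1, 2, 0, 0, 0, 0], [0, 0, 2, -1, -1, 0], [0, 0, -1, 2, 0, 0], [-1, 0, -1, 0, 2, 0], [-1, 0, 0, 0, 0, 2]].
All simple roots have the same length, so the diagram is simply laced. The associated Dynkin diagram is a chain of 4 nodes with a fork of two nodes at one end (D_6), so the type is D_6 (the algebra so(12)).

D_6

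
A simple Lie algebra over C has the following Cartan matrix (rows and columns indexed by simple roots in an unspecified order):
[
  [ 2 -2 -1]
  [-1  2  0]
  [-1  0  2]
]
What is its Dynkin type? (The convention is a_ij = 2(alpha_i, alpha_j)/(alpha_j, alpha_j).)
The matrix has rank 3 with 2's on the diagonal. Reading the off-diagonal entries as Dynkin edges (a single edge where a_ij = a_ji = -1; a double or triple edge where a_ij * a_ji = 2 or 3), the diagram is a chain of 3 nodes with a double edge at one end; the terminal node there is the unique short simple root (B_3). One simple-root ordering that puts it in standard form is (alpha_3, alpha_1, alpha_2). So the algebra is type B_3, i.e. so(7).

B3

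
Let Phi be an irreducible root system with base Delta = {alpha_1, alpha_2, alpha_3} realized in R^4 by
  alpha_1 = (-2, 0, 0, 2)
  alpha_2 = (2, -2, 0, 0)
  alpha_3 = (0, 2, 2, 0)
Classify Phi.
Compute the Cartan integers a_ij = 2(alpha_i, alpha_j)/(alpha_j, alpha_j); the resulting 3x3 Cartan matrix is
[[2, -1, 0], [-1, 2, -1], [0, -1, 2]].
All simple roots have the same length, so the diagram is simply laced. The associated Dynkin diagram is a chain of 3 nodes with single edges (A_3), so the type is A_3 (the algebra sl(4)).

A_3 (sl(4))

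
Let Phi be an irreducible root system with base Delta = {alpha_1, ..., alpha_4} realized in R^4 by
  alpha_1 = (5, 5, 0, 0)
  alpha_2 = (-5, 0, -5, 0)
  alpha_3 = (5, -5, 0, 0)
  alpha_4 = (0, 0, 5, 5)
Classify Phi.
Compute the Cartan integers a_ij = 2(alpha_i, alpha_j)/(alpha_j, alpha_j); the resulting 4x4 Cartan matrix is
[[2, -1, 0, 0], [-1, 2, -1, -1], [0, -1, 2, 0], [0, -1, 0, 2]].
All simple roots have the same length, so the diagram is simply laced. The associated Dynkin diagram is a chain of 2 nodes with a fork of two nodes at one end (D_4), so the type is D_4 (the algebra so(8)).

D_4 (so(8))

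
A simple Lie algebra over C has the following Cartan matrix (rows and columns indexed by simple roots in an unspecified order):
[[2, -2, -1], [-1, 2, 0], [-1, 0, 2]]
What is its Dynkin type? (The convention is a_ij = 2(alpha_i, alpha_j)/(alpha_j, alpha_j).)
type B_3

The matrix has rank 3 with 2's on the diagonal. Reading the off-diagonal entries as Dynkin edges (a single edge where a_ij = a_ji = -1; a double or triple edge where a_ij * a_ji = 2 or 3), the diagram is a chain of 3 nodes with a double edge at one end; the terminal node there is the unique short simple root (B_3). One simple-root ordering that puts it in standard form is (alpha_3, alpha_1, alpha_2). So the algebra is type B_3, i.e. so(7).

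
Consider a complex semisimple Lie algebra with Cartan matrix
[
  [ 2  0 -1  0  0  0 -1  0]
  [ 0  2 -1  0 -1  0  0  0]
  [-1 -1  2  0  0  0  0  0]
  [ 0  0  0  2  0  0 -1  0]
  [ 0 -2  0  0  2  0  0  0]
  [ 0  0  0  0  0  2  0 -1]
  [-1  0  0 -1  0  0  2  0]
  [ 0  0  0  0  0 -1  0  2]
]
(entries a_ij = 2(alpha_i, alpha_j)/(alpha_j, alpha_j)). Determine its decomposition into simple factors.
The diagram associated to this matrix has two connected components: the simple roots {alpha_6, alpha_8} form a chain of 2 nodes with single edges (A_2), and {alpha_1, alpha_2, alpha_3, alpha_4, alpha_5, alpha_7} form a chain of 6 nodes with a double edge at one end; the terminal node there is the unique long simple root (C_6). A semisimple Lie algebra decomposes uniquely as the direct sum of simple ideals, one per connected component of its Dynkin diagram, so g ≅ A_2 ⊕ C_6 (dimension 8 + 78 = 86).

A_2 + C_6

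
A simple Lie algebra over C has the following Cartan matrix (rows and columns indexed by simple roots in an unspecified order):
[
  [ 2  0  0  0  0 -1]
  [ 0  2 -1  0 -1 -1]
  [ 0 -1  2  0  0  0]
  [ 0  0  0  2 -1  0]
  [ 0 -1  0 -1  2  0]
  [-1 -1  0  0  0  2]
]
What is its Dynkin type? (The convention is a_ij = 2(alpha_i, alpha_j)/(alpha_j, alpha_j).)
E_6

The matrix has rank 6 with 2's on the diagonal. Reading the off-diagonal entries as Dynkin edges (a single edge where a_ij = a_ji = -1; a double or triple edge where a_ij * a_ji = 2 or 3), the diagram is a chain of 5 nodes with one extra node attached to the third node from one end (E_6). One simple-root ordering that puts it in standard form is (alpha_1, alpha_3, alpha_6, alpha_2, alpha_5, alpha_4). So the algebra is type E_6.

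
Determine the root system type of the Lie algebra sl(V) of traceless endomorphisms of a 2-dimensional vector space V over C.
A_1 (sl(2))

This is sl(2), which has dimension 2^2 - 1 = 3 and rank 2 - 1 = 1 (a Cartan subalgebra is the diagonal traceless matrices). In the classification of classical Lie algebras, the special linear algebra sl(n+1) has type A_n; here n = 1, so the Dynkin diagram is a chain of 1 nodes with single edges (A_1). Hence the type is A_1.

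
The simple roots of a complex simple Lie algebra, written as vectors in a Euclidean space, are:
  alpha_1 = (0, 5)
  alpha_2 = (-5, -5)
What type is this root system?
B_2 (so(5))

Compute the Cartan integers a_ij = 2(alpha_i, alpha_j)/(alpha_j, alpha_j); the resulting 2x2 Cartan matrix is
[[2, -1], [-2, 2]].
The roots have two lengths (squared-length ratio 2:1); the short ones are alpha_{1}. The associated Dynkin diagram is a chain of 2 nodes with a double edge at one end; the terminal node there is the unique short simple root (B_2), so the type is B_2 (the algebra so(5)).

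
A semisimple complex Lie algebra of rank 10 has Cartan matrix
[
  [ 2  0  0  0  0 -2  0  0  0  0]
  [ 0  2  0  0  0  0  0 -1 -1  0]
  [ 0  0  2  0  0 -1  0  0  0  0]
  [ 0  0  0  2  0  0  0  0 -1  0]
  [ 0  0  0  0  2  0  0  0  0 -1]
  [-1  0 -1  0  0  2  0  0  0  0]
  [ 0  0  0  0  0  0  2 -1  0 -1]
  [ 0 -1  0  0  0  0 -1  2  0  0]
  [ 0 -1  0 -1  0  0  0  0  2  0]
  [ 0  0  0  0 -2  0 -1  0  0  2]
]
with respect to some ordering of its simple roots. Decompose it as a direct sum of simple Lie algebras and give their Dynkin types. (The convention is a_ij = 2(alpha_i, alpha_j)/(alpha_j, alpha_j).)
B7 ⊕ C3

The diagram associated to this matrix has two connected components: the simple roots {alpha_2, alpha_4, alpha_5, alpha_7, alpha_8, alpha_9, alpha_10} form a chain of 7 nodes with a double edge at one end; the terminal node there is the unique short simple root (B_7), and {alpha_1, alpha_3, alpha_6} form a chain of 3 nodes with a double edge at one end; the terminal node there is the unique long simple root (C_3). A semisimple Lie algebra decomposes uniquely as the direct sum of simple ideals, one per connected component of its Dynkin diagram, so g ≅ B_7 ⊕ C_3 (dimension 105 + 21 = 126).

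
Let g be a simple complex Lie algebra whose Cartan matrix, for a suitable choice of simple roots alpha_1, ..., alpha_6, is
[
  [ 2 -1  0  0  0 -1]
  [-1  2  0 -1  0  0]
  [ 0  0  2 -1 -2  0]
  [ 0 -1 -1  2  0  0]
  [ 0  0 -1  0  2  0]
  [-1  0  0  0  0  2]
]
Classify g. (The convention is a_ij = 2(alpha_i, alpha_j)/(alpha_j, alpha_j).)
The matrix has rank 6 with 2's on the diagonal. Reading the off-diagonal entries as Dynkin edges (a single edge where a_ij = a_ji = -1; a double or triple edge where a_ij * a_ji = 2 or 3), the diagram is a chain of 6 nodes with a double edge at one end; the terminal node there is the unique short simple root (B_6). One simple-root ordering that puts it in standard form is (alpha_6, alpha_1, alpha_2, alpha_4, alpha_3, alpha_5). So the algebra is type B_6, i.e. so(13).

B_6 (so(13))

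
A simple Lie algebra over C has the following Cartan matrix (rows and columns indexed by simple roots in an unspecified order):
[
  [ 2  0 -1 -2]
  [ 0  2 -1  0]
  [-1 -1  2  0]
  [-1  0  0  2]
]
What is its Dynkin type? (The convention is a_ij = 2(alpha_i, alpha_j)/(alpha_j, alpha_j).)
The matrix has rank 4 with 2's on the diagonal. Reading the off-diagonal entries as Dynkin edges (a single edge where a_ij = a_ji = -1; a double or triple edge where a_ij * a_ji = 2 or 3), the diagram is a chain of 4 nodes with a double edge at one end; the terminal node there is the unique short simple root (B_4). One simple-root ordering that puts it in standard form is (alpha_2, alpha_3, alpha_1, alpha_4). So the algebra is type B_4, i.e. so(9).

B_4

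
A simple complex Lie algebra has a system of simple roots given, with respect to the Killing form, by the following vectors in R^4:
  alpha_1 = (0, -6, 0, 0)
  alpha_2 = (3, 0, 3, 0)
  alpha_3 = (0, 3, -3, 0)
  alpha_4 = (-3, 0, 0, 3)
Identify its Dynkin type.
C_4 (sp(8))

Compute the Cartan integers a_ij = 2(alpha_i, alpha_j)/(alpha_j, alpha_j); the resulting 4x4 Cartan matrix is
[[2, 0, -2, 0], [0, 2, -1, -1], [-1, -1, 2, 0], [0, -1, 0, 2]].
The roots have two lengths (squared-length ratio 2:1); the short ones are alpha_{2,3,4}. The associated Dynkin diagram is a chain of 4 nodes with a double edge at one end; the terminal node there is the unique long simple root (C_4), so the type is C_4 (the algebra sp(8)).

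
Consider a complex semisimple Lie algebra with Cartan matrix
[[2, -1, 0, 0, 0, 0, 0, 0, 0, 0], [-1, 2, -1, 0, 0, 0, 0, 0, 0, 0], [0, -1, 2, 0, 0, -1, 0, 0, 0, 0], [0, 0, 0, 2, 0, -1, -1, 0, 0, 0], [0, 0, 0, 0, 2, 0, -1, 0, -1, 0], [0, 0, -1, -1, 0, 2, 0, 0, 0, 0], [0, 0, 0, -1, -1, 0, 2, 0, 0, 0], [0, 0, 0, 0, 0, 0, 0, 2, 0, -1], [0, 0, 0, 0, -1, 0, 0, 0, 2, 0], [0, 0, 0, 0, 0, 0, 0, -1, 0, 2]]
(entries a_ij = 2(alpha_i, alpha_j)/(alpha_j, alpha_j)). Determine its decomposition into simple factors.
A2 ⊕ A8

The diagram associated to this matrix has two connected components: the simple roots {alpha_8, alpha_10} form a chain of 2 nodes with single edges (A_2), and {alpha_1, alpha_2, alpha_3, alpha_4, alpha_5, alpha_6, alpha_7, alpha_9} form a chain of 8 nodes with single edges (A_8). A semisimple Lie algebra decomposes uniquely as the direct sum of simple ideals, one per connected component of its Dynkin diagram, so g ≅ A_2 ⊕ A_8 (dimension 8 + 80 = 88).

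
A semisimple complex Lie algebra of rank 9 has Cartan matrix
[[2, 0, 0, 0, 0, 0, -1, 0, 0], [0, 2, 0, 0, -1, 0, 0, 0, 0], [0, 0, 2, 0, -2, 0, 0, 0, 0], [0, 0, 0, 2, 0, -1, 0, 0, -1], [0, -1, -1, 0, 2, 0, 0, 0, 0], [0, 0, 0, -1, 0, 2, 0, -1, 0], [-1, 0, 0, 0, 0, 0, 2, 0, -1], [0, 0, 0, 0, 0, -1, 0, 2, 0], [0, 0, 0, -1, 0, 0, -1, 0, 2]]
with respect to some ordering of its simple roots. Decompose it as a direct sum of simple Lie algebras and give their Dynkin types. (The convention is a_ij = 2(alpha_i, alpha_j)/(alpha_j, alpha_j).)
The diagram associated to this matrix has two connected components: the simple roots {alpha_1, alpha_4, alpha_6, alpha_7, alpha_8, alpha_9} form a chain of 6 nodes with single edges (A_6), and {alpha_2, alpha_3, alpha_5} form a chain of 3 nodes with a double edge at one end; the terminal node there is the unique long simple root (C_3). A semisimple Lie algebra decomposes uniquely as the direct sum of simple ideals, one per connected component of its Dynkin diagram, so g ≅ A_6 ⊕ C_3 (dimension 48 + 21 = 69).

type A_6 ⊕ type C_3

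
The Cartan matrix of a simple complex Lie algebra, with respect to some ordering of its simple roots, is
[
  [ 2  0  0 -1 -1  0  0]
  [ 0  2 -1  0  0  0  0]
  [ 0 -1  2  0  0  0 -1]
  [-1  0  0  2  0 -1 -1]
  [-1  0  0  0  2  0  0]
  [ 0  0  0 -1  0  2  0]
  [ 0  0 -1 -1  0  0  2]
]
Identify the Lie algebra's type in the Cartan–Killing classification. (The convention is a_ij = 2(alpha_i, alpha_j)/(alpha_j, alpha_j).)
E_7

The matrix has rank 7 with 2's on the diagonal. Reading the off-diagonal entries as Dynkin edges (a single edge where a_ij = a_ji = -1; a double or triple edge where a_ij * a_ji = 2 or 3), the diagram is a chain of 6 nodes with one extra node attached to the third node from one end (E_7). One simple-root ordering that puts it in standard form is (alpha_5, alpha_6, alpha_1, alpha_4, alpha_7, alpha_3, alpha_2). So the algebra is type E_7.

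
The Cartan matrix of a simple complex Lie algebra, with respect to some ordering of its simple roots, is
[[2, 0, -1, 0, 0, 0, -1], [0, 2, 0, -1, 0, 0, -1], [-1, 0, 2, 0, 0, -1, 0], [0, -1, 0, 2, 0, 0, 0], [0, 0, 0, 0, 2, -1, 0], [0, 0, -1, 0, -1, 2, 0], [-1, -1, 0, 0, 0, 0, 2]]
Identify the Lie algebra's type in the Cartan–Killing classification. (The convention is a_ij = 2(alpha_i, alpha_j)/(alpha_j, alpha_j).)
A_7 (sl(8))

The matrix has rank 7 with 2's on the diagonal. Reading the off-diagonal entries as Dynkin edges (a single edge where a_ij = a_ji = -1; a double or triple edge where a_ij * a_ji = 2 or 3), the diagram is a chain of 7 nodes with single edges (A_7). One simple-root ordering that puts it in standard form is (alpha_4, alpha_2, alpha_7, alpha_1, alpha_3, alpha_6, alpha_5). So the algebra is type A_7, i.e. sl(8).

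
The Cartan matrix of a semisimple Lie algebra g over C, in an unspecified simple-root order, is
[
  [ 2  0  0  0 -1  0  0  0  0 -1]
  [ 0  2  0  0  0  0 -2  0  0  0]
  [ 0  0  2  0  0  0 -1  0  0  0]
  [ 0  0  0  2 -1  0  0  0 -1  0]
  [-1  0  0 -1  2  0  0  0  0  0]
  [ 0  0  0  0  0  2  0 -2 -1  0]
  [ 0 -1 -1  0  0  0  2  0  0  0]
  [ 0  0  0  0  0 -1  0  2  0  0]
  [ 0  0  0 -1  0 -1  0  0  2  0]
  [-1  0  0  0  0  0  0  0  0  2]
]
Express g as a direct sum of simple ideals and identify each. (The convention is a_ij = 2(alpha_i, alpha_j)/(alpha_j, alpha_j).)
B_7 (so(15)) ⊕ C_3 (sp(6))

The diagram associated to this matrix has two connected components: the simple roots {alpha_1, alpha_4, alpha_5, alpha_6, alpha_8, alpha_9, alpha_10} form a chain of 7 nodes with a double edge at one end; the terminal node there is the unique short simple root (B_7), and {alpha_2, alpha_3, alpha_7} form a chain of 3 nodes with a double edge at one end; the terminal node there is the unique long simple root (C_3). A semisimple Lie algebra decomposes uniquely as the direct sum of simple ideals, one per connected component of its Dynkin diagram, so g ≅ B_7 ⊕ C_3 (dimension 105 + 21 = 126).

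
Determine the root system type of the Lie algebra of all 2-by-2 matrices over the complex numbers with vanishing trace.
This is sl(2), which has dimension 2^2 - 1 = 3 and rank 2 - 1 = 1 (a Cartan subalgebra is the diagonal traceless matrices). In the classification of classical Lie algebras, the special linear algebra sl(n+1) has type A_n; here n = 1, so the Dynkin diagram is a chain of 1 nodes with single edges (A_1). Hence the type is A_1.

A_1 (sl(2))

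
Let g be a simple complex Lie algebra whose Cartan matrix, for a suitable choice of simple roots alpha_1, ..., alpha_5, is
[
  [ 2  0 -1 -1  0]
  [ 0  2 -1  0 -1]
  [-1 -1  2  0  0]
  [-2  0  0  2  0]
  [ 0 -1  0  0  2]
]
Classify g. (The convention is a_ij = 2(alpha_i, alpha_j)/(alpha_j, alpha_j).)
C_5 (sp(10))

The matrix has rank 5 with 2's on the diagonal. Reading the off-diagonal entries as Dynkin edges (a single edge where a_ij = a_ji = -1; a double or triple edge where a_ij * a_ji = 2 or 3), the diagram is a chain of 5 nodes with a double edge at one end; the terminal node there is the unique long simple root (C_5). One simple-root ordering that puts it in standard form is (alpha_5, alpha_2, alpha_3, alpha_1, alpha_4). So the algebra is type C_5, i.e. sp(10).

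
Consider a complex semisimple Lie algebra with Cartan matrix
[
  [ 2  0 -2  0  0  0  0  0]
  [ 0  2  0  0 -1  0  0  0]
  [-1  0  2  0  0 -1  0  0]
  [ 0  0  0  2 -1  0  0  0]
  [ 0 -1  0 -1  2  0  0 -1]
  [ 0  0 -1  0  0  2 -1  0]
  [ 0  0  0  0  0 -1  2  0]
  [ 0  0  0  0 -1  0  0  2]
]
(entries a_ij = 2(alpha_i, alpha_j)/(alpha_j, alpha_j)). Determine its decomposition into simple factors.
The diagram associated to this matrix has two connected components: the simple roots {alpha_1, alpha_3, alpha_6, alpha_7} form a chain of 4 nodes with a double edge at one end; the terminal node there is the unique long simple root (C_4), and {alpha_2, alpha_4, alpha_5, alpha_8} form a chain of 2 nodes with a fork of two nodes at one end (D_4). A semisimple Lie algebra decomposes uniquely as the direct sum of simple ideals, one per connected component of its Dynkin diagram, so g ≅ C_4 ⊕ D_4 (dimension 36 + 28 = 64).

C_4 ⊕ D_4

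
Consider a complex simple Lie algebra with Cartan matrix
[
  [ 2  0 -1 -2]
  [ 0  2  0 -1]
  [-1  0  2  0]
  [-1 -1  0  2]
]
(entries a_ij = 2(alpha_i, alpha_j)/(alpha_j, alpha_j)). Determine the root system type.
The matrix has rank 4 with 2's on the diagonal. Reading the off-diagonal entries as Dynkin edges (a single edge where a_ij = a_ji = -1; a double or triple edge where a_ij * a_ji = 2 or 3), the diagram is a chain of 4 nodes with a double edge between the middle two (F_4). One simple-root ordering that puts it in standard form is (alpha_3, alpha_1, alpha_4, alpha_2). So the algebra is type F_4.

F_4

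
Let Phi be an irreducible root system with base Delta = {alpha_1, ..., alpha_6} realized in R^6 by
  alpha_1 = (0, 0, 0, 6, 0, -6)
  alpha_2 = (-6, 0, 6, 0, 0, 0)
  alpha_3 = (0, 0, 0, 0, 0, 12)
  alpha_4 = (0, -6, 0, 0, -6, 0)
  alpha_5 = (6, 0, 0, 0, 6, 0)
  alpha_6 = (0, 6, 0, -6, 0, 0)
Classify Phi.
C_6 (sp(12))

Compute the Cartan integers a_ij = 2(alpha_i, alpha_j)/(alpha_j, alpha_j); the resulting 6x6 Cartan matrix is
[[2, 0, -1, 0, 0, -1], [0, 2, 0, 0, -1, 0], [-2, 0, 2, 0, 0, 0], [0, 0, 0, 2, -1, -1], [0, -1, 0, -1, 2, 0], [-1, 0, 0, -1, 0, 2]].
The roots have two lengths (squared-length ratio 2:1); the short ones are alpha_{1,2,4,5,6}. The associated Dynkin diagram is a chain of 6 nodes with a double edge at one end; the terminal node there is the unique long simple root (C_6), so the type is C_6 (the algebra sp(12)).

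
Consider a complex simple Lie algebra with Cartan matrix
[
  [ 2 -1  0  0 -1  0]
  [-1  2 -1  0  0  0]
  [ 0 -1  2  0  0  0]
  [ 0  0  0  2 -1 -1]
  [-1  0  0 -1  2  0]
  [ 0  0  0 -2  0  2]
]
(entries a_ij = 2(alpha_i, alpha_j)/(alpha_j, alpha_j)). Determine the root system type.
The matrix has rank 6 with 2's on the diagonal. Reading the off-diagonal entries as Dynkin edges (a single edge where a_ij = a_ji = -1; a double or triple edge where a_ij * a_ji = 2 or 3), the diagram is a chain of 6 nodes with a double edge at one end; the terminal node there is the unique long simple root (C_6). One simple-root ordering that puts it in standard form is (alpha_3, alpha_2, alpha_1, alpha_5, alpha_4, alpha_6). So the algebra is type C_6, i.e. sp(12).

type C_6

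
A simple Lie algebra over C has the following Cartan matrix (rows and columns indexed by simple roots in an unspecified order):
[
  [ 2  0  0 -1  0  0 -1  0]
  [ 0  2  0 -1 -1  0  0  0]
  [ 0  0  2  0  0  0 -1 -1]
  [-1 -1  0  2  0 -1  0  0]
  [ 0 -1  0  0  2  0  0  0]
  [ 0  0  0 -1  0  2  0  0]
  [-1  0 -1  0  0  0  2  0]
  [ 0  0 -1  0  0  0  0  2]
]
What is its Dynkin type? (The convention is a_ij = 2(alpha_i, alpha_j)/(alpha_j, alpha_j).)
The matrix has rank 8 with 2's on the diagonal. Reading the off-diagonal entries as Dynkin edges (a single edge where a_ij = a_ji = -1; a double or triple edge where a_ij * a_ji = 2 or 3), the diagram is a chain of 7 nodes with one extra node attached to the third node from one end (E_8). One simple-root ordering that puts it in standard form is (alpha_5, alpha_6, alpha_2, alpha_4, alpha_1, alpha_7, alpha_3, alpha_8). So the algebra is type E_8.

E8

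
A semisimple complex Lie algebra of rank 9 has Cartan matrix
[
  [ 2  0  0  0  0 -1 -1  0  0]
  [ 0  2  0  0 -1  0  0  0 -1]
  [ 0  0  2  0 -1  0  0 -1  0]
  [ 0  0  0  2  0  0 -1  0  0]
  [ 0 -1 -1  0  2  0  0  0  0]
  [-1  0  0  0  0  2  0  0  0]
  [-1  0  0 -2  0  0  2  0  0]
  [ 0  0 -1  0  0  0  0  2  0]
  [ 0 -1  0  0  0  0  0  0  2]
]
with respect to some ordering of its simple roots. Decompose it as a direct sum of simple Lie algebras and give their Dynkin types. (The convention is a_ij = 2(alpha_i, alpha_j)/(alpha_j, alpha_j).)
A_5 (sl(6)) + B_4 (so(9))

The diagram associated to this matrix has two connected components: the simple roots {alpha_2, alpha_3, alpha_5, alpha_8, alpha_9} form a chain of 5 nodes with single edges (A_5), and {alpha_1, alpha_4, alpha_6, alpha_7} form a chain of 4 nodes with a double edge at one end; the terminal node there is the unique short simple root (B_4). A semisimple Lie algebra decomposes uniquely as the direct sum of simple ideals, one per connected component of its Dynkin diagram, so g ≅ A_5 ⊕ B_4 (dimension 35 + 36 = 71).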